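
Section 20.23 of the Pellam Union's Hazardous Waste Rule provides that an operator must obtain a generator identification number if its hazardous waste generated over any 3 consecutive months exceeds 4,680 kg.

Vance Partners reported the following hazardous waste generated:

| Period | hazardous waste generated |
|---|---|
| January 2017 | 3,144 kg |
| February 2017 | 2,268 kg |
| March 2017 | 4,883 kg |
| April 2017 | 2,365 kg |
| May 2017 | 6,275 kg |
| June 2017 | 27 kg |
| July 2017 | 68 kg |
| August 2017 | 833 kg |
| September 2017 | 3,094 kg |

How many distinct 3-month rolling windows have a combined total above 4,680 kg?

January 2017–March 2017: 3,144 kg + 2,268 kg + 4,883 kg = 10,295 kg (over)
February 2017–April 2017: 2,268 kg + 4,883 kg + 2,365 kg = 9,516 kg (over)
March 2017–May 2017: 4,883 kg + 2,365 kg + 6,275 kg = 13,523 kg (over)
April 2017–June 2017: 2,365 kg + 6,275 kg + 27 kg = 8,667 kg (over)
May 2017–July 2017: 6,275 kg + 27 kg + 68 kg = 6,370 kg (over)
June 2017–August 2017: 27 kg + 68 kg + 833 kg = 928 kg (under)
July 2017–September 2017: 68 kg + 833 kg + 3,094 kg = 3,995 kg (under)
5 windows exceed the threshold.

5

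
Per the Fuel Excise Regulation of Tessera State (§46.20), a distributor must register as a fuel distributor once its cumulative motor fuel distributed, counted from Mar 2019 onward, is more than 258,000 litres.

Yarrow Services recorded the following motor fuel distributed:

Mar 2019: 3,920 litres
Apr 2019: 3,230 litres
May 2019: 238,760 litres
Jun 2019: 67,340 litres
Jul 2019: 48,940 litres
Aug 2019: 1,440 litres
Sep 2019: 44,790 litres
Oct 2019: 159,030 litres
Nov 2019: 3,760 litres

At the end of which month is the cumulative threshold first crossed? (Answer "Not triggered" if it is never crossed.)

Through Mar 2019: 3,920 litres
Through Apr 2019: 7,150 litres
Through May 2019: 245,910 litres
Through Jun 2019: 313,250 litres ← exceeds threshold

Jun 2019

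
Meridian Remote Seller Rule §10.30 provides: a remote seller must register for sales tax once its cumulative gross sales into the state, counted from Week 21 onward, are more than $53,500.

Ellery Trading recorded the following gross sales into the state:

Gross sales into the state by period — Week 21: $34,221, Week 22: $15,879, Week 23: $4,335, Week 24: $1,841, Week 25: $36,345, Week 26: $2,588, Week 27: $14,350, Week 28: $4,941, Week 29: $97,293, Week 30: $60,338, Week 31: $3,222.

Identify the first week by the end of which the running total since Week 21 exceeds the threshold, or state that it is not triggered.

Week 23

Through Week 21: $34,221
Through Week 22: $50,100
Through Week 23: $54,435 ← exceeds threshold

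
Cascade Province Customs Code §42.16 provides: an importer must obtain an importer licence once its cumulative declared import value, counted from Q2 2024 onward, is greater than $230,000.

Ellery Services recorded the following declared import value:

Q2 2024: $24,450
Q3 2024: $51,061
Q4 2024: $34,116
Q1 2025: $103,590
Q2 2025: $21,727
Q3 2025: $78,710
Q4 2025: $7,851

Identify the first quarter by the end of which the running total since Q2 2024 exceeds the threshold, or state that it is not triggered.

Q2 2025

Through Q2 2024: $24,450
Through Q3 2024: $75,511
Through Q4 2024: $109,627
Through Q1 2025: $213,217
Through Q2 2025: $234,944 ← exceeds threshold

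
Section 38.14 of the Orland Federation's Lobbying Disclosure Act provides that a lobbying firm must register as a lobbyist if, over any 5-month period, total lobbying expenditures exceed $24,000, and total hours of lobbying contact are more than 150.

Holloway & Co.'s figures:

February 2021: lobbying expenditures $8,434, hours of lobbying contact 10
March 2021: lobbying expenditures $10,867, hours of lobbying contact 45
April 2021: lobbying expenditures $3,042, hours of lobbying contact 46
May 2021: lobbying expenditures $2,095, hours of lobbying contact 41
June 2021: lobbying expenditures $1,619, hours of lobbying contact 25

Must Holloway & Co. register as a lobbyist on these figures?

Total lobbying expenditures: $8,434 + $10,867 + $3,042 + $2,095 + $1,619 = $26,057 (> $24,000).
Total hours of lobbying contact: 10 + 45 + 46 + 41 + 25 = 167 (> 150).
The test is 'and': both thresholds are exceeded.

Yes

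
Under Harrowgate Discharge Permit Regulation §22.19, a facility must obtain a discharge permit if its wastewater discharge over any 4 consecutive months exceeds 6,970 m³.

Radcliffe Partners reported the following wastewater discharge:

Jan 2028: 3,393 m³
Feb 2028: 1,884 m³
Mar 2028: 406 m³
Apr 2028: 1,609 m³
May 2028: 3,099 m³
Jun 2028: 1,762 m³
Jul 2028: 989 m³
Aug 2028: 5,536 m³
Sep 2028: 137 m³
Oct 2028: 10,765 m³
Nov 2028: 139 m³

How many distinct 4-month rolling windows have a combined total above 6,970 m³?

Jan 2028–Apr 2028: 3,393 m³ + 1,884 m³ + 406 m³ + 1,609 m³ = 7,292 m³ (over)
Feb 2028–May 2028: 1,884 m³ + 406 m³ + 1,609 m³ + 3,099 m³ = 6,998 m³ (over)
Mar 2028–Jun 2028: 406 m³ + 1,609 m³ + 3,099 m³ + 1,762 m³ = 6,876 m³ (under)
Apr 2028–Jul 2028: 1,609 m³ + 3,099 m³ + 1,762 m³ + 989 m³ = 7,459 m³ (over)
May 2028–Aug 2028: 3,099 m³ + 1,762 m³ + 989 m³ + 5,536 m³ = 11,386 m³ (over)
Jun 2028–Sep 2028: 1,762 m³ + 989 m³ + 5,536 m³ + 137 m³ = 8,424 m³ (over)
Jul 2028–Oct 2028: 989 m³ + 5,536 m³ + 137 m³ + 10,765 m³ = 17,427 m³ (over)
Aug 2028–Nov 2028: 5,536 m³ + 137 m³ + 10,765 m³ + 139 m³ = 16,577 m³ (over)
7 windows exceed the threshold.

7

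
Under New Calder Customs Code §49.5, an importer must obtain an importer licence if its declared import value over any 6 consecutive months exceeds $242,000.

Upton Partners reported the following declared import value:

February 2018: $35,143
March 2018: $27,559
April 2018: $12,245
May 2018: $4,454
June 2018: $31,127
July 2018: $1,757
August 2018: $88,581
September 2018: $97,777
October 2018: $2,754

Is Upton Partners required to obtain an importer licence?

February 2018–July 2018: $35,143 + $27,559 + $12,245 + $4,454 + $31,127 + $1,757 = $112,285 (under)
March 2018–August 2018: $27,559 + $12,245 + $4,454 + $31,127 + $1,757 + $88,581 = $165,723 (under)
April 2018–September 2018: $12,245 + $4,454 + $31,127 + $1,757 + $88,581 + $97,777 = $235,941 (under)
May 2018–October 2018: $4,454 + $31,127 + $1,757 + $88,581 + $97,777 + $2,754 = $226,450 (under)
No window exceeds $242,000.

No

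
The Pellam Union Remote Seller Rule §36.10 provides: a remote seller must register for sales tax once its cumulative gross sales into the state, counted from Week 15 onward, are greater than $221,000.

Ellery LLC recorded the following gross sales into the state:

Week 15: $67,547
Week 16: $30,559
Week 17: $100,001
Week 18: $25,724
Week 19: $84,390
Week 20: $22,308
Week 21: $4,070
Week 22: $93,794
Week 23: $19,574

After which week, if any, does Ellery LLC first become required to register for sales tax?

Through Week 15: $67,547
Through Week 16: $98,106
Through Week 17: $198,107
Through Week 18: $223,831 ← exceeds threshold

Week 18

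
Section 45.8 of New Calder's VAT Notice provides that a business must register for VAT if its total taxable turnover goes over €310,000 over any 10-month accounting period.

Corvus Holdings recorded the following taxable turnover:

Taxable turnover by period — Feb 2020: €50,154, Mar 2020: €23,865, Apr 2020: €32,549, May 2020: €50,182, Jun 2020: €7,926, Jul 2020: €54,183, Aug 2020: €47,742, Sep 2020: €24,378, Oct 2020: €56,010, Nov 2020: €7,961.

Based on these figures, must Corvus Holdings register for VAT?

Total taxable turnover: €50,154 + €23,865 + €32,549 + €50,182 + €7,926 + €54,183 + €47,742 + €24,378 + €56,010 + €7,961 = €354,950.
€354,950 > €310,000, so the threshold is exceeded.

Yes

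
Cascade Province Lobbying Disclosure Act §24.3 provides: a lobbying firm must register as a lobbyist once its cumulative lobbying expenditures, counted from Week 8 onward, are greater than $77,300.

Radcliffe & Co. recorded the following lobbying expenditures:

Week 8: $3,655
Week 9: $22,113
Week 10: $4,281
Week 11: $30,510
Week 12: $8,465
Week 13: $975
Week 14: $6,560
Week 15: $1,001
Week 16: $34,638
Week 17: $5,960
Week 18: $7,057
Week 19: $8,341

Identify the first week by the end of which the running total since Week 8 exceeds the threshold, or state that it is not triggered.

Week 15

Through Week 8: $3,655
Through Week 9: $25,768
Through Week 10: $30,049
Through Week 11: $60,559
Through Week 12: $69,024
Through Week 13: $69,999
Through Week 14: $76,559
Through Week 15: $77,560 ← exceeds threshold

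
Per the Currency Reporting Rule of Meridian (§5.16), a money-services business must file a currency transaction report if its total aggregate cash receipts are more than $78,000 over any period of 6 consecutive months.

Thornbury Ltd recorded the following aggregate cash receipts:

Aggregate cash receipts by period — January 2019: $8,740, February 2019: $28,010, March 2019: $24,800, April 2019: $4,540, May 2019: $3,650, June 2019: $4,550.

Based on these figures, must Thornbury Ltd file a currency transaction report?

Total aggregate cash receipts: $8,740 + $28,010 + $24,800 + $4,540 + $3,650 + $4,550 = $74,290.
$74,290 ≤ $78,000, so the threshold is not exceeded.

No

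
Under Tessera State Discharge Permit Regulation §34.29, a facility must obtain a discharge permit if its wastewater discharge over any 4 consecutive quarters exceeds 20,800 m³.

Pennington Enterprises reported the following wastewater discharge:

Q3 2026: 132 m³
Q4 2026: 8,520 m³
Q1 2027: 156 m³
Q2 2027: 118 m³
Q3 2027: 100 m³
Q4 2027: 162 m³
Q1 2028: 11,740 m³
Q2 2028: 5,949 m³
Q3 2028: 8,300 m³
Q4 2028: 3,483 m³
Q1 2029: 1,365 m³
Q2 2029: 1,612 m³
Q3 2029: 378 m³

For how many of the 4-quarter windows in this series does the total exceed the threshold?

2

Q3 2026–Q2 2027: 132 m³ + 8,520 m³ + 156 m³ + 118 m³ = 8,926 m³ (under)
Q4 2026–Q3 2027: 8,520 m³ + 156 m³ + 118 m³ + 100 m³ = 8,894 m³ (under)
Q1 2027–Q4 2027: 156 m³ + 118 m³ + 100 m³ + 162 m³ = 536 m³ (under)
Q2 2027–Q1 2028: 118 m³ + 100 m³ + 162 m³ + 11,740 m³ = 12,120 m³ (under)
Q3 2027–Q2 2028: 100 m³ + 162 m³ + 11,740 m³ + 5,949 m³ = 17,951 m³ (under)
Q4 2027–Q3 2028: 162 m³ + 11,740 m³ + 5,949 m³ + 8,300 m³ = 26,151 m³ (over)
Q1 2028–Q4 2028: 11,740 m³ + 5,949 m³ + 8,300 m³ + 3,483 m³ = 29,472 m³ (over)
Q2 2028–Q1 2029: 5,949 m³ + 8,300 m³ + 3,483 m³ + 1,365 m³ = 19,097 m³ (under)
Q3 2028–Q2 2029: 8,300 m³ + 3,483 m³ + 1,365 m³ + 1,612 m³ = 14,760 m³ (under)
Q4 2028–Q3 2029: 3,483 m³ + 1,365 m³ + 1,612 m³ + 378 m³ = 6,838 m³ (under)
2 windows exceed the threshold.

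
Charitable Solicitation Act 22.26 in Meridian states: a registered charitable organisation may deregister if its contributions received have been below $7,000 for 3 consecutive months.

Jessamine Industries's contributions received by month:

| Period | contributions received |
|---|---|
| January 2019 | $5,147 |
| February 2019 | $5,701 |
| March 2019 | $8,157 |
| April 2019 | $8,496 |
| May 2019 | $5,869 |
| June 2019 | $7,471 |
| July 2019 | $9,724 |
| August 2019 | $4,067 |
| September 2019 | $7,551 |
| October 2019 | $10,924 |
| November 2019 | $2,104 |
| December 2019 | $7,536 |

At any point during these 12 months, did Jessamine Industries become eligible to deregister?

No

Months below $7,000: January 2019, February 2019, May 2019, August 2019, November 2019.
Longest run of consecutive months below the threshold: 2.
2 < 3, so Jessamine Industries never became eligible.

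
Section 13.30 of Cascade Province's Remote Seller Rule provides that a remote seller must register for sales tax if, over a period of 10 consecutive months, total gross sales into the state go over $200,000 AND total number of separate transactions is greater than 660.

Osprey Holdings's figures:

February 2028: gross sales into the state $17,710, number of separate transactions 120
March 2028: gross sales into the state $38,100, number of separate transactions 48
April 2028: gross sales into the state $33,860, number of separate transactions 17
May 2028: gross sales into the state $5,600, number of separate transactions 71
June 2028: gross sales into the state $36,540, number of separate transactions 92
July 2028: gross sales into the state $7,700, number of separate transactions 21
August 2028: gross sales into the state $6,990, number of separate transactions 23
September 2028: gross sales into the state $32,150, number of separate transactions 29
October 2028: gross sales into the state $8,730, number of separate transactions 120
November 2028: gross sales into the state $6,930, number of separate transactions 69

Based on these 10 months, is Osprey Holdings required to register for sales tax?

Total gross sales into the state: $17,710 + $38,100 + $33,860 + $5,600 + $36,540 + $7,700 + $6,990 + $32,150 + $8,730 + $6,930 = $194,310 (≤ $200,000).
Total number of separate transactions: 120 + 48 + 17 + 71 + 92 + 21 + 23 + 29 + 120 + 69 = 610 (≤ 660).
The test is 'and': the rule requires both, and at least one is not exceeded.

No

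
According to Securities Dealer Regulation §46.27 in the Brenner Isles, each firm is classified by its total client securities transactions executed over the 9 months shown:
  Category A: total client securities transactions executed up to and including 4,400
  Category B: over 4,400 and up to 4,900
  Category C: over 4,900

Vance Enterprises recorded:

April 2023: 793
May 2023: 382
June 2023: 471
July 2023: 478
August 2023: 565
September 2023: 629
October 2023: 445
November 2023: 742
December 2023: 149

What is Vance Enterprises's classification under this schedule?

Category B

Total client securities transactions executed: 793 + 382 + 471 + 478 + 565 + 629 + 445 + 742 + 149 = 4,654.
4,400 < 4,654 ≤ 4,900, so Category B applies.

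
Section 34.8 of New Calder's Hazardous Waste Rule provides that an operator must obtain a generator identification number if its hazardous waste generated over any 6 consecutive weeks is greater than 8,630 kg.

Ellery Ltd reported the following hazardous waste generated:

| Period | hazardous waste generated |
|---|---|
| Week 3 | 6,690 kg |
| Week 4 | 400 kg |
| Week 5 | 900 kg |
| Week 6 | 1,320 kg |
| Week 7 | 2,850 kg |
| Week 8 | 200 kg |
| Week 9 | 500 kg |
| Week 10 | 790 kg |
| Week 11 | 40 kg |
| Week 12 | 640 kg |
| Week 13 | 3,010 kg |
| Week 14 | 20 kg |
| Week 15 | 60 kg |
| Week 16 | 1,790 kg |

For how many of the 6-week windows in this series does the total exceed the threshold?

1

Week 3–Week 8: 6,690 kg + 400 kg + 900 kg + 1,320 kg + 2,850 kg + 200 kg = 12,360 kg (over)
Week 4–Week 9: 400 kg + 900 kg + 1,320 kg + 2,850 kg + 200 kg + 500 kg = 6,170 kg (under)
Week 5–Week 10: 900 kg + 1,320 kg + 2,850 kg + 200 kg + 500 kg + 790 kg = 6,560 kg (under)
Week 6–Week 11: 1,320 kg + 2,850 kg + 200 kg + 500 kg + 790 kg + 40 kg = 5,700 kg (under)
Week 7–Week 12: 2,850 kg + 200 kg + 500 kg + 790 kg + 40 kg + 640 kg = 5,020 kg (under)
Week 8–Week 13: 200 kg + 500 kg + 790 kg + 40 kg + 640 kg + 3,010 kg = 5,180 kg (under)
Week 9–Week 14: 500 kg + 790 kg + 40 kg + 640 kg + 3,010 kg + 20 kg = 5,000 kg (under)
Week 10–Week 15: 790 kg + 40 kg + 640 kg + 3,010 kg + 20 kg + 60 kg = 4,560 kg (under)
Week 11–Week 16: 40 kg + 640 kg + 3,010 kg + 20 kg + 60 kg + 1,790 kg = 5,560 kg (under)
1 window exceeds the threshold.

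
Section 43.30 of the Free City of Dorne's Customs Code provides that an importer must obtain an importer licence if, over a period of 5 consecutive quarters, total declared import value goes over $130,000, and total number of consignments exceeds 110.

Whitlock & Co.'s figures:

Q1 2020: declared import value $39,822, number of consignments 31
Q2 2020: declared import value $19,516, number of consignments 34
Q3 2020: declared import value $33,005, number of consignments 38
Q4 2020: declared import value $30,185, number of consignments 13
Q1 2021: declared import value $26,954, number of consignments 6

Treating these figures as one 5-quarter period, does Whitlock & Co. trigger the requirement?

Yes

Total declared import value: $39,822 + $19,516 + $33,005 + $30,185 + $26,954 = $149,482 (> $130,000).
Total number of consignments: 31 + 34 + 38 + 13 + 6 = 122 (> 110).
The test is 'and': both thresholds are exceeded.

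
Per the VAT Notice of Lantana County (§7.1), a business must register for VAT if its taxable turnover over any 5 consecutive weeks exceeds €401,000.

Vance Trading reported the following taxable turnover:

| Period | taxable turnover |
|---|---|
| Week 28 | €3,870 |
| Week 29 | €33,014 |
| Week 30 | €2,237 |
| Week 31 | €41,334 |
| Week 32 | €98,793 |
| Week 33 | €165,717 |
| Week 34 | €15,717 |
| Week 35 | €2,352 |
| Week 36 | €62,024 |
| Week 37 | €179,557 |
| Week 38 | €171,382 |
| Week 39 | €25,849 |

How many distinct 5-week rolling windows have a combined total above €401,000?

Week 28–Week 32: €3,870 + €33,014 + €2,237 + €41,334 + €98,793 = €179,248 (under)
Week 29–Week 33: €33,014 + €2,237 + €41,334 + €98,793 + €165,717 = €341,095 (under)
Week 30–Week 34: €2,237 + €41,334 + €98,793 + €165,717 + €15,717 = €323,798 (under)
Week 31–Week 35: €41,334 + €98,793 + €165,717 + €15,717 + €2,352 = €323,913 (under)
Week 32–Week 36: €98,793 + €165,717 + €15,717 + €2,352 + €62,024 = €344,603 (under)
Week 33–Week 37: €165,717 + €15,717 + €2,352 + €62,024 + €179,557 = €425,367 (over)
Week 34–Week 38: €15,717 + €2,352 + €62,024 + €179,557 + €171,382 = €431,032 (over)
Week 35–Week 39: €2,352 + €62,024 + €179,557 + €171,382 + €25,849 = €441,164 (over)
3 windows exceed the threshold.

3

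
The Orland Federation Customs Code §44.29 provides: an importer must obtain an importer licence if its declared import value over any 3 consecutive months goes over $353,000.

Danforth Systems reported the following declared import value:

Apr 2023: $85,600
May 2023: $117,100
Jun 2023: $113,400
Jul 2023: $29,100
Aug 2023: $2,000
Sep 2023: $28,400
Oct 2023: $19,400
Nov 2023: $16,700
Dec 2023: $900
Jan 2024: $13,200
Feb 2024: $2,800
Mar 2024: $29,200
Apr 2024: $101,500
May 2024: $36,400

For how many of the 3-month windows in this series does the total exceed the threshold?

Apr 2023–Jun 2023: $85,600 + $117,100 + $113,400 = $316,100 (under)
May 2023–Jul 2023: $117,100 + $113,400 + $29,100 = $259,600 (under)
Jun 2023–Aug 2023: $113,400 + $29,100 + $2,000 = $144,500 (under)
Jul 2023–Sep 2023: $29,100 + $2,000 + $28,400 = $59,500 (under)
Aug 2023–Oct 2023: $2,000 + $28,400 + $19,400 = $49,800 (under)
Sep 2023–Nov 2023: $28,400 + $19,400 + $16,700 = $64,500 (under)
Oct 2023–Dec 2023: $19,400 + $16,700 + $900 = $37,000 (under)
Nov 2023–Jan 2024: $16,700 + $900 + $13,200 = $30,800 (under)
Dec 2023–Feb 2024: $900 + $13,200 + $2,800 = $16,900 (under)
Jan 2024–Mar 2024: $13,200 + $2,800 + $29,200 = $45,200 (under)
Feb 2024–Apr 2024: $2,800 + $29,200 + $101,500 = $133,500 (under)
Mar 2024–May 2024: $29,200 + $101,500 + $36,400 = $167,100 (under)
0 windows exceed the threshold.

0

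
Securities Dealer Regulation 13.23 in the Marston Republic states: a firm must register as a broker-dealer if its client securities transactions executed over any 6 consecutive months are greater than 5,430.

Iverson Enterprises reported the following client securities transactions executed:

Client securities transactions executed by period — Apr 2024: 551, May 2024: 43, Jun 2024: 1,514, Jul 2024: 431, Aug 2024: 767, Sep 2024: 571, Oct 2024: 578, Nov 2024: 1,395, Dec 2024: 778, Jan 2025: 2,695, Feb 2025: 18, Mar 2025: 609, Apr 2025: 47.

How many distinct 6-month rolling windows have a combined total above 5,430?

Apr 2024–Sep 2024: 551 + 43 + 1,514 + 431 + 767 + 571 = 3,877 (under)
May 2024–Oct 2024: 43 + 1,514 + 431 + 767 + 571 + 578 = 3,904 (under)
Jun 2024–Nov 2024: 1,514 + 431 + 767 + 571 + 578 + 1,395 = 5,256 (under)
Jul 2024–Dec 2024: 431 + 767 + 571 + 578 + 1,395 + 778 = 4,520 (under)
Aug 2024–Jan 2025: 767 + 571 + 578 + 1,395 + 778 + 2,695 = 6,784 (over)
Sep 2024–Feb 2025: 571 + 578 + 1,395 + 778 + 2,695 + 18 = 6,035 (over)
Oct 2024–Mar 2025: 578 + 1,395 + 778 + 2,695 + 18 + 609 = 6,073 (over)
Nov 2024–Apr 2025: 1,395 + 778 + 2,695 + 18 + 609 + 47 = 5,542 (over)
4 windows exceed the threshold.

4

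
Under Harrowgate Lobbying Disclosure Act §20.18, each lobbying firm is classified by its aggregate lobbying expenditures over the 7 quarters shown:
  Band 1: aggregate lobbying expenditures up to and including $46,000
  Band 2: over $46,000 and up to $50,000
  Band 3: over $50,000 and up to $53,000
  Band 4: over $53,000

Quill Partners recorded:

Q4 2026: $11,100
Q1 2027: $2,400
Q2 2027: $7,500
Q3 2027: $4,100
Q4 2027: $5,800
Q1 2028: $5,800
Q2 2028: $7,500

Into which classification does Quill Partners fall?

Aggregate lobbying expenditures: $11,100 + $2,400 + $7,500 + $4,100 + $5,800 + $5,800 + $7,500 = $44,200.
$44,200 ≤ $46,000, so Band 1 applies.

Band 1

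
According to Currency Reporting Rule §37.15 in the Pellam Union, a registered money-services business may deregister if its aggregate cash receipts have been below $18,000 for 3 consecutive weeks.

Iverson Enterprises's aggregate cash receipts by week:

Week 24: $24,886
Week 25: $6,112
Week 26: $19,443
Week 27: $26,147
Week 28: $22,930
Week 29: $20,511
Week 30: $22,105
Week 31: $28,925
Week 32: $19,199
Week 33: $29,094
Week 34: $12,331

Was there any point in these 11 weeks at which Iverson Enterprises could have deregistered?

No

Weeks below $18,000: Week 25, Week 34.
Longest run of consecutive weeks below the threshold: 1.
1 < 3, so Iverson Enterprises never became eligible.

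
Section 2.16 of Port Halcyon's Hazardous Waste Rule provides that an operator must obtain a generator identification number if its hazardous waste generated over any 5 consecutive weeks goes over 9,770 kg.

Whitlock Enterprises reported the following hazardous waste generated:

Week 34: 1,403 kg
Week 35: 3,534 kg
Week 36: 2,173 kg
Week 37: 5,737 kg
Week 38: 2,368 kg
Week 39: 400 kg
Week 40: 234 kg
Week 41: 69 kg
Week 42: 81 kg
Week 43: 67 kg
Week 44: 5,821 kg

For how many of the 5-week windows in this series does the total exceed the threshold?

3

Week 34–Week 38: 1,403 kg + 3,534 kg + 2,173 kg + 5,737 kg + 2,368 kg = 15,215 kg (over)
Week 35–Week 39: 3,534 kg + 2,173 kg + 5,737 kg + 2,368 kg + 400 kg = 14,212 kg (over)
Week 36–Week 40: 2,173 kg + 5,737 kg + 2,368 kg + 400 kg + 234 kg = 10,912 kg (over)
Week 37–Week 41: 5,737 kg + 2,368 kg + 400 kg + 234 kg + 69 kg = 8,808 kg (under)
Week 38–Week 42: 2,368 kg + 400 kg + 234 kg + 69 kg + 81 kg = 3,152 kg (under)
Week 39–Week 43: 400 kg + 234 kg + 69 kg + 81 kg + 67 kg = 851 kg (under)
Week 40–Week 44: 234 kg + 69 kg + 81 kg + 67 kg + 5,821 kg = 6,272 kg (under)
3 windows exceed the threshold.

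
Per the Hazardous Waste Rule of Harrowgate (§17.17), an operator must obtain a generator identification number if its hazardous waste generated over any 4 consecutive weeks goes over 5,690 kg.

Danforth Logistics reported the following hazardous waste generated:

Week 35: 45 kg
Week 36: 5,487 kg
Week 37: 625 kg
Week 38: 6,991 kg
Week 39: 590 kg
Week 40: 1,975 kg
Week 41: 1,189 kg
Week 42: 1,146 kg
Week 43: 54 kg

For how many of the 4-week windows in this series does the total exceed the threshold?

Week 35–Week 38: 45 kg + 5,487 kg + 625 kg + 6,991 kg = 13,148 kg (over)
Week 36–Week 39: 5,487 kg + 625 kg + 6,991 kg + 590 kg = 13,693 kg (over)
Week 37–Week 40: 625 kg + 6,991 kg + 590 kg + 1,975 kg = 10,181 kg (over)
Week 38–Week 41: 6,991 kg + 590 kg + 1,975 kg + 1,189 kg = 10,745 kg (over)
Week 39–Week 42: 590 kg + 1,975 kg + 1,189 kg + 1,146 kg = 4,900 kg (under)
Week 40–Week 43: 1,975 kg + 1,189 kg + 1,146 kg + 54 kg = 4,364 kg (under)
4 windows exceed the threshold.

4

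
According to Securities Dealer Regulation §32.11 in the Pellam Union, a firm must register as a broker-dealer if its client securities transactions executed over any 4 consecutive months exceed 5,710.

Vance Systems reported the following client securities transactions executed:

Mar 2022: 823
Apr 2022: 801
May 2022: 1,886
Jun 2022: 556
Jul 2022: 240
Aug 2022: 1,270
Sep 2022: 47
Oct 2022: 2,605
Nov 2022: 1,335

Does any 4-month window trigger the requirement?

Mar 2022–Jun 2022: 823 + 801 + 1,886 + 556 = 4,066 (under)
Apr 2022–Jul 2022: 801 + 1,886 + 556 + 240 = 3,483 (under)
May 2022–Aug 2022: 1,886 + 556 + 240 + 1,270 = 3,952 (under)
Jun 2022–Sep 2022: 556 + 240 + 1,270 + 47 = 2,113 (under)
Jul 2022–Oct 2022: 240 + 1,270 + 47 + 2,605 = 4,162 (under)
Aug 2022–Nov 2022: 1,270 + 47 + 2,605 + 1,335 = 5,257 (under)
No window exceeds 5,710.

No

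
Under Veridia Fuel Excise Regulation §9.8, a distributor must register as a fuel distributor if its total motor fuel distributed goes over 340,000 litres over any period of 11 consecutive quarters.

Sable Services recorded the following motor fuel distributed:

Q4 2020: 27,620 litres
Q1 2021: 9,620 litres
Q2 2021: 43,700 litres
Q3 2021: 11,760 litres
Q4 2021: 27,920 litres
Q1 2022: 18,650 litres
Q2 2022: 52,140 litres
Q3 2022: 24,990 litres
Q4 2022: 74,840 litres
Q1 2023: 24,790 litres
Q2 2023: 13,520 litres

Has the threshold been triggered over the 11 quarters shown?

Total motor fuel distributed: 27,620 litres + 9,620 litres + 43,700 litres + 11,760 litres + 27,920 litres + 18,650 litres + 52,140 litres + 24,990 litres + 74,840 litres + 24,790 litres + 13,520 litres = 329,550 litres.
329,550 litres ≤ 340,000 litres, so the threshold is not exceeded.

No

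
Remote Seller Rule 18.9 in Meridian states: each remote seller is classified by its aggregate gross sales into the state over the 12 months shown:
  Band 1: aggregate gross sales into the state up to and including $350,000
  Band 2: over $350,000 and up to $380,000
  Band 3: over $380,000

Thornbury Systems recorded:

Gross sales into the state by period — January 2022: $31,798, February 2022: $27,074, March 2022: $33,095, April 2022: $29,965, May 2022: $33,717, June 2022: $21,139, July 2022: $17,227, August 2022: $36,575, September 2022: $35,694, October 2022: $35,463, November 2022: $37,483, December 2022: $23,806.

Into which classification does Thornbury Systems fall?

Aggregate gross sales into the state: $31,798 + $27,074 + $33,095 + $29,965 + $33,717 + $21,139 + $17,227 + $36,575 + $35,694 + $35,463 + $37,483 + $23,806 = $363,036.
$350,000 < $363,036 ≤ $380,000, so Band 2 applies.

Band 2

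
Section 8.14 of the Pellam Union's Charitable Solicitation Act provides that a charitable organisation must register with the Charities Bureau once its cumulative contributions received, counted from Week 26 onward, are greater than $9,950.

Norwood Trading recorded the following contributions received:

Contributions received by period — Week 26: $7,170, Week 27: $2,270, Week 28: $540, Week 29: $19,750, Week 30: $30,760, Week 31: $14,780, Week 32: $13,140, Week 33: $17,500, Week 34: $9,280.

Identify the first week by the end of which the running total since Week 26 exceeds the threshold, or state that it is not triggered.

Week 28

Through Week 26: $7,170
Through Week 27: $9,440
Through Week 28: $9,980 ← exceeds threshold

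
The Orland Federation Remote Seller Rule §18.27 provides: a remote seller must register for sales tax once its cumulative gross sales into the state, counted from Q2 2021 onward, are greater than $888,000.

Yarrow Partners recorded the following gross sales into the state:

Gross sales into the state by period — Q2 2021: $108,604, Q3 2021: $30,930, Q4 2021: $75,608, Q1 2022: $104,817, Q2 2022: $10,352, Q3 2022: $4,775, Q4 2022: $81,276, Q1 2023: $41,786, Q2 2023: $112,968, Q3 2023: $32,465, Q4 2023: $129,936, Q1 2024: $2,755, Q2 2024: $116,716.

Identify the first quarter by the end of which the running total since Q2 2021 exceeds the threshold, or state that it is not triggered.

Not triggered

Through Q2 2021: $108,604
Through Q3 2021: $139,534
Through Q4 2021: $215,142
Through Q1 2022: $319,959
Through Q2 2022: $330,311
Through Q3 2022: $335,086
Through Q4 2022: $416,362
Through Q1 2023: $458,148
Through Q2 2023: $571,116
Through Q3 2023: $603,581
Through Q4 2023: $733,517
Through Q1 2024: $736,272
Through Q2 2024: $852,988
Final cumulative total $852,988 ≤ $888,000; the threshold is never exceeded.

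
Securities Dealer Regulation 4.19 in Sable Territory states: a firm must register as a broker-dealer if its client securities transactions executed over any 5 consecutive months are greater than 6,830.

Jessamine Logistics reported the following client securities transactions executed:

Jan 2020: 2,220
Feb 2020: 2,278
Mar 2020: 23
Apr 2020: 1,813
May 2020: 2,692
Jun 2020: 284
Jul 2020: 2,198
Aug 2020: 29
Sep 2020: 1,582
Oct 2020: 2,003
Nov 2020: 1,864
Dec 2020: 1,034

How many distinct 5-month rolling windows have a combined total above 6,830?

5

Jan 2020–May 2020: 2,220 + 2,278 + 23 + 1,813 + 2,692 = 9,026 (over)
Feb 2020–Jun 2020: 2,278 + 23 + 1,813 + 2,692 + 284 = 7,090 (over)
Mar 2020–Jul 2020: 23 + 1,813 + 2,692 + 284 + 2,198 = 7,010 (over)
Apr 2020–Aug 2020: 1,813 + 2,692 + 284 + 2,198 + 29 = 7,016 (over)
May 2020–Sep 2020: 2,692 + 284 + 2,198 + 29 + 1,582 = 6,785 (under)
Jun 2020–Oct 2020: 284 + 2,198 + 29 + 1,582 + 2,003 = 6,096 (under)
Jul 2020–Nov 2020: 2,198 + 29 + 1,582 + 2,003 + 1,864 = 7,676 (over)
Aug 2020–Dec 2020: 29 + 1,582 + 2,003 + 1,864 + 1,034 = 6,512 (under)
5 windows exceed the threshold.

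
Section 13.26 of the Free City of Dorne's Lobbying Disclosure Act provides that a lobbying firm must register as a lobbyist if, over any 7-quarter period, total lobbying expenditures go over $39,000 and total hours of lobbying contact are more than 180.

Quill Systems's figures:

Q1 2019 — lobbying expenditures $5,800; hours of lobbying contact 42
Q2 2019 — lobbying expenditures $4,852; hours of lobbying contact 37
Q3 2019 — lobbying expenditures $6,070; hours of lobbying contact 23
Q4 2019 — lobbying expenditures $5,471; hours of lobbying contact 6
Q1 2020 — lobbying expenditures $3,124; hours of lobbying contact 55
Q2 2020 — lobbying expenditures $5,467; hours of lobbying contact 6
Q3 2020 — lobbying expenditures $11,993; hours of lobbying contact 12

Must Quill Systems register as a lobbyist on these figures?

Yes

Total lobbying expenditures: $5,800 + $4,852 + $6,070 + $5,471 + $3,124 + $5,467 + $11,993 = $42,777 (> $39,000).
Total hours of lobbying contact: 42 + 37 + 23 + 6 + 55 + 6 + 12 = 181 (> 180).
The test is 'and': both thresholds are exceeded.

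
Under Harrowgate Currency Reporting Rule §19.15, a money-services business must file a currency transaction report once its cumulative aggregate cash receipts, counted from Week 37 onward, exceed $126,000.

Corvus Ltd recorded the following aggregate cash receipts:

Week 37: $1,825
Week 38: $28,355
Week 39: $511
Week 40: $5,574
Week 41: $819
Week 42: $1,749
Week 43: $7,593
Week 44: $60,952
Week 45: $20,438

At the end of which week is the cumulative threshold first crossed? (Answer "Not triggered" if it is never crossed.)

Week 45

Through Week 37: $1,825
Through Week 38: $30,180
Through Week 39: $30,691
Through Week 40: $36,265
Through Week 41: $37,084
Through Week 42: $38,833
Through Week 43: $46,426
Through Week 44: $107,378
Through Week 45: $127,816 ← exceeds threshold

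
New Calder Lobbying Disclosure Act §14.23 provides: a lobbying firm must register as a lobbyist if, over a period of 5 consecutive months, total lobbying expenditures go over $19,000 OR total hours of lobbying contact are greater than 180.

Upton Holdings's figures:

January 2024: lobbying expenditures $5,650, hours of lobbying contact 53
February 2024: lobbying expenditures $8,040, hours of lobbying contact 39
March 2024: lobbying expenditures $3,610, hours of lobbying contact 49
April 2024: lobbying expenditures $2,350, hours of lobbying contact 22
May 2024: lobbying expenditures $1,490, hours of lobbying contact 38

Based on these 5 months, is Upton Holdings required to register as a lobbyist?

Total lobbying expenditures: $5,650 + $8,040 + $3,610 + $2,350 + $1,490 = $21,140 (> $19,000).
Total hours of lobbying contact: 53 + 39 + 49 + 22 + 38 = 201 (> 180).
The test is 'or': at least one threshold is exceeded.

Yes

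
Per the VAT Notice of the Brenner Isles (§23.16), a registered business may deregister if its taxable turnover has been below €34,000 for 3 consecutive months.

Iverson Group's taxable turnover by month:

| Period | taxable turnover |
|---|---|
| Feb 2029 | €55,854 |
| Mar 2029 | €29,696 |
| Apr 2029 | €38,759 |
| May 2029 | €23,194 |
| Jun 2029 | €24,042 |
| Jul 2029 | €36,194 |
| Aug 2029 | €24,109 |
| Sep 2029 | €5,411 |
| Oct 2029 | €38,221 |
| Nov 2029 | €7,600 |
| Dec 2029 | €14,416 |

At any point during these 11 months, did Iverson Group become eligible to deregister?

No

Months below €34,000: Mar 2029, May 2029, Jun 2029, Aug 2029, Sep 2029, Nov 2029, Dec 2029.
Longest run of consecutive months below the threshold: 2.
2 < 3, so Iverson Group never became eligible.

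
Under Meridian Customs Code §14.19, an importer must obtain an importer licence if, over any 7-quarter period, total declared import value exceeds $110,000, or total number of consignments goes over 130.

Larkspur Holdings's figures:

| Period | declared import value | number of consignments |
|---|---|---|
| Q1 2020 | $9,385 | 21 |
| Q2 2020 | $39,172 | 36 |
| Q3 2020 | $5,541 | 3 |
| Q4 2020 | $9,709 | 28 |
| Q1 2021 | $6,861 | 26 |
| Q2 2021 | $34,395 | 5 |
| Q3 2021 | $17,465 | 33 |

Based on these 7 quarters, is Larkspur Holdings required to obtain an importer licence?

Total declared import value: $9,385 + $39,172 + $5,541 + $9,709 + $6,861 + $34,395 + $17,465 = $122,528 (> $110,000).
Total number of consignments: 21 + 36 + 3 + 28 + 26 + 5 + 33 = 152 (> 130).
The test is 'or': at least one threshold is exceeded.

Yes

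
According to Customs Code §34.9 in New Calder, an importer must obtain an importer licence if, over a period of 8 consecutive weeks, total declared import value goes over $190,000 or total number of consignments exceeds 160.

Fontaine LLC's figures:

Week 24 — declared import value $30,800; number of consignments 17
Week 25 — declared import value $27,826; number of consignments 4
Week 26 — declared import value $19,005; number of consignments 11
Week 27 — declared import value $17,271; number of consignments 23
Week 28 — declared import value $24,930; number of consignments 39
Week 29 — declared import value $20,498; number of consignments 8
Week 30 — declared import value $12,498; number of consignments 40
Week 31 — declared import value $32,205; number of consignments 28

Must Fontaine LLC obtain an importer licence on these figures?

Yes

Total declared import value: $30,800 + $27,826 + $19,005 + $17,271 + $24,930 + $20,498 + $12,498 + $32,205 = $185,033 (≤ $190,000).
Total number of consignments: 17 + 4 + 11 + 23 + 39 + 8 + 40 + 28 = 170 (> 160).
The test is 'or': at least one threshold is exceeded.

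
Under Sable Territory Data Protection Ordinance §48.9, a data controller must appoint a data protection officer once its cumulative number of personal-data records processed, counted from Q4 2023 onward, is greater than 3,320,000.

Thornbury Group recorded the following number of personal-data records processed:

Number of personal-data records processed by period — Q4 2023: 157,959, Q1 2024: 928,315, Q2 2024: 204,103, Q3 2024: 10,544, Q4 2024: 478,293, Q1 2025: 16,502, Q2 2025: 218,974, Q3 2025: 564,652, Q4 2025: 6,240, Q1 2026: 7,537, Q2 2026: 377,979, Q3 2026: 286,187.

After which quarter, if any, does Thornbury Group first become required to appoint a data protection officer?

Not triggered

Through Q4 2023: 157,959
Through Q1 2024: 1,086,274
Through Q2 2024: 1,290,377
Through Q3 2024: 1,300,921
Through Q4 2024: 1,779,214
Through Q1 2025: 1,795,716
Through Q2 2025: 2,014,690
Through Q3 2025: 2,579,342
Through Q4 2025: 2,585,582
Through Q1 2026: 2,593,119
Through Q2 2026: 2,971,098
Through Q3 2026: 3,257,285
Final cumulative total 3,257,285 ≤ 3,320,000; the threshold is never exceeded.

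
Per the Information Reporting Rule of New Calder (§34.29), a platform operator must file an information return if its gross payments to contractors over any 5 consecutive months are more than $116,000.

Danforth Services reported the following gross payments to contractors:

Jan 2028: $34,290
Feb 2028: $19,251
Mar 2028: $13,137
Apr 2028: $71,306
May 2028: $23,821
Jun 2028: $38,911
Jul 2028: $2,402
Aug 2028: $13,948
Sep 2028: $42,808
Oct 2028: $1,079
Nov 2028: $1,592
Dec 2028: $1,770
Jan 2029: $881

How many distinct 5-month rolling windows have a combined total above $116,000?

5

Jan 2028–May 2028: $34,290 + $19,251 + $13,137 + $71,306 + $23,821 = $161,805 (over)
Feb 2028–Jun 2028: $19,251 + $13,137 + $71,306 + $23,821 + $38,911 = $166,426 (over)
Mar 2028–Jul 2028: $13,137 + $71,306 + $23,821 + $38,911 + $2,402 = $149,577 (over)
Apr 2028–Aug 2028: $71,306 + $23,821 + $38,911 + $2,402 + $13,948 = $150,388 (over)
May 2028–Sep 2028: $23,821 + $38,911 + $2,402 + $13,948 + $42,808 = $121,890 (over)
Jun 2028–Oct 2028: $38,911 + $2,402 + $13,948 + $42,808 + $1,079 = $99,148 (under)
Jul 2028–Nov 2028: $2,402 + $13,948 + $42,808 + $1,079 + $1,592 = $61,829 (under)
Aug 2028–Dec 2028: $13,948 + $42,808 + $1,079 + $1,592 + $1,770 = $61,197 (under)
Sep 2028–Jan 2029: $42,808 + $1,079 + $1,592 + $1,770 + $881 = $48,130 (under)
5 windows exceed the threshold.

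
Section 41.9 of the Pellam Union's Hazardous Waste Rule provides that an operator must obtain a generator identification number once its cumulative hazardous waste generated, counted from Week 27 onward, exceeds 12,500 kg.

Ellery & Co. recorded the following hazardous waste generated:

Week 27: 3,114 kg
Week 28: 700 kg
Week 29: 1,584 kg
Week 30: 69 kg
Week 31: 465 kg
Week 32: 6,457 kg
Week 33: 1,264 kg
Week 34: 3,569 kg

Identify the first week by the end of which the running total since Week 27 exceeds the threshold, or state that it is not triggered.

Week 33

Through Week 27: 3,114 kg
Through Week 28: 3,814 kg
Through Week 29: 5,398 kg
Through Week 30: 5,467 kg
Through Week 31: 5,932 kg
Through Week 32: 12,389 kg
Through Week 33: 13,653 kg ← exceeds threshold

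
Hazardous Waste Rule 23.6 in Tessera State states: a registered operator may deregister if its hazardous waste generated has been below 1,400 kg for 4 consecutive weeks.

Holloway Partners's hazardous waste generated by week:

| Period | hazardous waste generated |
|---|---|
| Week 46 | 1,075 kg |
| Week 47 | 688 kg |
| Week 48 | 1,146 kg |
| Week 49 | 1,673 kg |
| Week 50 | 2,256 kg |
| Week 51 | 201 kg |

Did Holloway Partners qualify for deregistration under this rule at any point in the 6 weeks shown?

Weeks below 1,400 kg: Week 46, Week 47, Week 48, Week 51.
Longest run of consecutive weeks below the threshold: 3.
3 < 4, so Holloway Partners never became eligible.

No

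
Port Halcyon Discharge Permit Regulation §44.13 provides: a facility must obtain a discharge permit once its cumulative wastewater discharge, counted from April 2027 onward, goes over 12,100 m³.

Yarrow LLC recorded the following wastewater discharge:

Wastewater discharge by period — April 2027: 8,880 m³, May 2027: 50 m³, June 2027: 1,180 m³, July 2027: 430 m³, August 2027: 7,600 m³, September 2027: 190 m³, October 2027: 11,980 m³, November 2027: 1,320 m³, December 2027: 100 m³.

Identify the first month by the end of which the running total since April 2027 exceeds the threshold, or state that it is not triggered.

Through April 2027: 8,880 m³
Through May 2027: 8,930 m³
Through June 2027: 10,110 m³
Through July 2027: 10,540 m³
Through August 2027: 18,140 m³ ← exceeds threshold

August 2027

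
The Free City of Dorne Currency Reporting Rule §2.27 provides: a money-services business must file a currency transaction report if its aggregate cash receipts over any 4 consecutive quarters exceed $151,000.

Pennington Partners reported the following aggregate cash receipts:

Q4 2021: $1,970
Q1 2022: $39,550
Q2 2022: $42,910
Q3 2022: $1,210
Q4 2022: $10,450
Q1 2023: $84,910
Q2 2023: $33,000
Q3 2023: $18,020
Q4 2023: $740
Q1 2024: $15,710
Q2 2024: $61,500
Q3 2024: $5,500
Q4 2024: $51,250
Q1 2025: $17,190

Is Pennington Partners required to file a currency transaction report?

No

Q4 2021–Q3 2022: $1,970 + $39,550 + $42,910 + $1,210 = $85,640 (under)
Q1 2022–Q4 2022: $39,550 + $42,910 + $1,210 + $10,450 = $94,120 (under)
Q2 2022–Q1 2023: $42,910 + $1,210 + $10,450 + $84,910 = $139,480 (under)
Q3 2022–Q2 2023: $1,210 + $10,450 + $84,910 + $33,000 = $129,570 (under)
Q4 2022–Q3 2023: $10,450 + $84,910 + $33,000 + $18,020 = $146,380 (under)
Q1 2023–Q4 2023: $84,910 + $33,000 + $18,020 + $740 = $136,670 (under)
Q2 2023–Q1 2024: $33,000 + $18,020 + $740 + $15,710 = $67,470 (under)
Q3 2023–Q2 2024: $18,020 + $740 + $15,710 + $61,500 = $95,970 (under)
Q4 2023–Q3 2024: $740 + $15,710 + $61,500 + $5,500 = $83,450 (under)
Q1 2024–Q4 2024: $15,710 + $61,500 + $5,500 + $51,250 = $133,960 (under)
Q2 2024–Q1 2025: $61,500 + $5,500 + $51,250 + $17,190 = $135,440 (under)
No window exceeds $151,000.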